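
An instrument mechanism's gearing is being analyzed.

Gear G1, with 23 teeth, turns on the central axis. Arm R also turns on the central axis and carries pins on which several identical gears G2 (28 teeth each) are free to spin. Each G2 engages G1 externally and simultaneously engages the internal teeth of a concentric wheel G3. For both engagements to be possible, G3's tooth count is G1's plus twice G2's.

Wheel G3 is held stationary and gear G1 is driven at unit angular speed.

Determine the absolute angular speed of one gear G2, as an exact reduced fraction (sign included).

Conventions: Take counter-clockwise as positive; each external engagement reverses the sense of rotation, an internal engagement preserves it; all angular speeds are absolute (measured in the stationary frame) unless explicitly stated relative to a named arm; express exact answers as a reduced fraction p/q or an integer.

-23/56

class = planetary set [G3 = 23+2·28 = 79; Willis about the carrier]
ring teeth: 23 + 2·28 = 79
23(ω_sun−ω_arm) = −79(ω_ring−ω_arm),  ω_ring = 0, ω_sun = 1
23(1−ω_arm) = −79(0−ω_arm)  ⇒  102·ω_arm = 23  ⇒  ω_arm = 23/102
sun–planet mesh: 23·(1−23/102) = −28·(ω_p−ω_arm)  ⇒  ω_p−ω_arm = -1817/2856
ω_p = 23/102 − 1817/2856 = -23/56
exact speed ratio = -23/56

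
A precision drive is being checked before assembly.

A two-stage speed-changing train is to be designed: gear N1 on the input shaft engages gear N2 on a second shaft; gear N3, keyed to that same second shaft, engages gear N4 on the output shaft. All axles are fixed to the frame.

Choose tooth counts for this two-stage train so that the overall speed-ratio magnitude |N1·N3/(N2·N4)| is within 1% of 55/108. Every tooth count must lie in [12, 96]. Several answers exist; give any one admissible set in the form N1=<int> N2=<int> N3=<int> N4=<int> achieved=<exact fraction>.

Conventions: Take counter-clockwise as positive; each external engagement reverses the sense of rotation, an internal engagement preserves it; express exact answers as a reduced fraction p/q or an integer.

N1=15 N2=12 N3=22 N4=54 achieved=55/108

2-stage fixed-axis compound train for ratio 55/108
target = 55/108 in lowest terms: an exact hit needs N1·N3 = k·55 and N2·N4 = k·108 for one integer k, every count in [12, 96]; additionally prefer no 1:1 stage (N1 ≠ N2, N3 ≠ N4)
k = 1…5: no 1:1-free in-range split of k·55 and k·108 into factor pairs; take k = 6
k = 6: N1·N3 = 330 = 15·22, N2·N4 = 648 = 12·54
achieved = 15·22/(12·54) = 55/108; |achieved − target| = 0 ≤ 11/2160 ✓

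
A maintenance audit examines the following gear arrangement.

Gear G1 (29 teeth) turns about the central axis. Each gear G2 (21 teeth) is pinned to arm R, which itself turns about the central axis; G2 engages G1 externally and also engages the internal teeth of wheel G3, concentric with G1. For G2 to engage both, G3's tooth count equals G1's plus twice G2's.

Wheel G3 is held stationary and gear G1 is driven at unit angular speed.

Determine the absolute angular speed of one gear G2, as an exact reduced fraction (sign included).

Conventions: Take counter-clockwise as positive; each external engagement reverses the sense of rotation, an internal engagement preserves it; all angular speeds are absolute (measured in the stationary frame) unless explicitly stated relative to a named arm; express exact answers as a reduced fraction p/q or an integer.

-29/42

class = planetary set [G3 = 29+2·21 = 71; Willis about the carrier]
ring teeth: 29 + 2·21 = 71
29(ω_sun−ω_arm) = −71(ω_ring−ω_arm),  ω_ring = 0, ω_sun = 1
29(1−ω_arm) = −71(0−ω_arm)  ⇒  100·ω_arm = 29  ⇒  ω_arm = 29/100
sun–planet mesh: 29·(1−29/100) = −21·(ω_p−ω_arm)  ⇒  ω_p−ω_arm = -2059/2100
ω_p = 29/100 − 2059/2100 = -29/42
exact speed ratio = -29/42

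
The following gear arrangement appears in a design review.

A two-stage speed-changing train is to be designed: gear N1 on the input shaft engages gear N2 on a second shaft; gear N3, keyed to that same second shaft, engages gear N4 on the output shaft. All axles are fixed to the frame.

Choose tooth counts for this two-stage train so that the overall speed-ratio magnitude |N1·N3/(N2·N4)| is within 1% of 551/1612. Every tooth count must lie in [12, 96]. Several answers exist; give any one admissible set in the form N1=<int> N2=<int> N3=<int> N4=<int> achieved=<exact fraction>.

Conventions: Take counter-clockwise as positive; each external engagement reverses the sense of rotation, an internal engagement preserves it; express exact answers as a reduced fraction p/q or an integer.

2-stage fixed-axis compound train for ratio 551/1612
target = 551/1612 in lowest terms: an exact hit needs N1·N3 = k·551 and N2·N4 = k·1612 for one integer k, every count in [12, 96]; additionally prefer no 1:1 stage (N1 ≠ N2, N3 ≠ N4)
k = 1: N1·N3 = 551 = 19·29, N2·N4 = 1612 = 26·62
achieved = 19·29/(26·62) = 551/1612; |achieved − target| = 0 ≤ 551/161200 ✓

N1=19 N2=26 N3=29 N4=62 achieved=551/1612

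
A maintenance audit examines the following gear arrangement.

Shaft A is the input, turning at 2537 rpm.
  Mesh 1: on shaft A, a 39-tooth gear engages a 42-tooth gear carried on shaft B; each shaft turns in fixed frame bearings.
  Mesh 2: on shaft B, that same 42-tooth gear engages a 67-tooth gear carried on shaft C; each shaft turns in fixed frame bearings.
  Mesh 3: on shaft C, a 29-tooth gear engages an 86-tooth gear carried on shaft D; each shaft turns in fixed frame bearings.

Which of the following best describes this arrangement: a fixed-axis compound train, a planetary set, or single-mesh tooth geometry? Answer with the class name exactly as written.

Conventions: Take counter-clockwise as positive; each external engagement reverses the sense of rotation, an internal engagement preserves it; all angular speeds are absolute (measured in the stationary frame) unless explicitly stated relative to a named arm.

3-mesh fixed-axis compound train (all bearings frame-fixed)
classification: fixed-axis compound train

fixed-axis compound train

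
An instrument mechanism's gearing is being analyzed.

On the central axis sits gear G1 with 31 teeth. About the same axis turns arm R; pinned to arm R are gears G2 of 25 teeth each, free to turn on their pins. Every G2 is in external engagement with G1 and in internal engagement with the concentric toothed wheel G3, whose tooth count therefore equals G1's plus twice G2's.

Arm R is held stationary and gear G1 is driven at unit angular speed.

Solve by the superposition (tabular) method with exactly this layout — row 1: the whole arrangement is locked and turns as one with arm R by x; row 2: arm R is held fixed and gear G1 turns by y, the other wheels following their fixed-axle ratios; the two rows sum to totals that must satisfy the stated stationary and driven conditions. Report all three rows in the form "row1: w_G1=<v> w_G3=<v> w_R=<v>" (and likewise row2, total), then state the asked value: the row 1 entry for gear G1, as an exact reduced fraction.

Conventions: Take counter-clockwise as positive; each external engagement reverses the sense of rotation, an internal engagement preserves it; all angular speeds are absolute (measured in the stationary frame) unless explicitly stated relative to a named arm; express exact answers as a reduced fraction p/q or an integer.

row1: w_G1=0 w_G3=0 w_R=0
row2: w_G1=1 w_G3=-31/81 w_R=0
total: w_G1=1 w_G3=-31/81 w_R=0
asked value: 0

class = planetary set [G3 = 31+2·25 = 81; Willis about the carrier]
row 1: whole set turns with the arm by x
row 2 (arm held, sun turns y): ω_ring = −(31/81)·y, ω_arm = 0
boundary: total ω_arm = x = 0 and total ω_sun = x + y = 1  ⇒  y = 1, x = 0
row 2 ring = −(31/81)·1 = -31/81
totals (row 1 + row 2): sun 0 + 1 = 1, ring 0 + (-31/81) = -31/81, arm 0 + 0 = 0
asked cell (row1, sun) = 0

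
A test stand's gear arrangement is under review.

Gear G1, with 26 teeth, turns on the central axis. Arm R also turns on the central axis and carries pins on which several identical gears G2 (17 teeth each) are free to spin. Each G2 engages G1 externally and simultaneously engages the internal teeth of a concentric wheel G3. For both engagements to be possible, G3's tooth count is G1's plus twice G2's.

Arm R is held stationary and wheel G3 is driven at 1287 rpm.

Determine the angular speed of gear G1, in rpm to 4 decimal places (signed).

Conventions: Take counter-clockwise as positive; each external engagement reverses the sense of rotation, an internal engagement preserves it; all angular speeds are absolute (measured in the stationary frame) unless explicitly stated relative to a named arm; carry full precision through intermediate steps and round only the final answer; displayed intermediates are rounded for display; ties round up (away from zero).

-2970.0000 rpm

topology: planetary set — G1 26T / G2 17T / G3 60T, arm = carrier (Willis)
normalise by the input: solve with ω_ring = 1, then scale by 1287 rpm
ring teeth: 26 + 2·17 = 60
26(ω_sun−ω_arm) = −60(ω_ring−ω_arm),  ω_arm = 0, ω_ring = 1
ω_sun = 0 − (60/26)(1−0) = -30/13
scale: ω_sun = -30/13 × 1287 rpm = -2970.0000 rpm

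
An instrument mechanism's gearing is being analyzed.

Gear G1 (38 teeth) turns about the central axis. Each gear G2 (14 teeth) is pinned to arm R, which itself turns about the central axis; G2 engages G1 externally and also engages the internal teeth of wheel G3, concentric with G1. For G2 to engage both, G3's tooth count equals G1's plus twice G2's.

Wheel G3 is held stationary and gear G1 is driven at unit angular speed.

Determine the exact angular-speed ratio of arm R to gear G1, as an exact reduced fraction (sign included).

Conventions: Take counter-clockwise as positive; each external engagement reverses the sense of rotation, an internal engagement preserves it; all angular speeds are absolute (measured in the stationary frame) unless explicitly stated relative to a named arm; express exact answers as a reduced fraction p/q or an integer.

topology: planetary set — G1 38T / G2 14T / G3 66T, arm = carrier (Willis)
ring teeth: 38 + 2·14 = 66
38(ω_sun−ω_arm) = −66(ω_ring−ω_arm),  ω_ring = 0, ω_sun = 1
38(1−ω_arm) = −66(0−ω_arm)  ⇒  104·ω_arm = 38  ⇒  ω_arm = 19/52
ω_out/ω_in = 19/52

19/52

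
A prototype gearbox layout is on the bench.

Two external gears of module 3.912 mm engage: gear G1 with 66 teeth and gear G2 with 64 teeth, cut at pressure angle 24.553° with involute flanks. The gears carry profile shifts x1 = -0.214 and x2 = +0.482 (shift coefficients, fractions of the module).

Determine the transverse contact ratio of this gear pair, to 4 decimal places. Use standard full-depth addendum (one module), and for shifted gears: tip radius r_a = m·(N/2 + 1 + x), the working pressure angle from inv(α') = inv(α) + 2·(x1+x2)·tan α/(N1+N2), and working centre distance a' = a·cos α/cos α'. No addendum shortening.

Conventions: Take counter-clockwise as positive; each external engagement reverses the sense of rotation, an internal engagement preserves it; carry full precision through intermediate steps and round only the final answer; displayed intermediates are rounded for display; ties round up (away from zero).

1.5451

single-mesh involute tooth geometry (66T engaging 64T at module 3.912)
base radii: r_b1 = 117.422789, r_b2 = 113.864522
tip radii: r_a1 = 132.170832, r_a2 = 130.981584
inv(α') = inv(24.553°) + 2·(-0.214+0.482)·tan α/(66+64) = 0.03019678  ⇒  α' = 25.05819°
a' = a·cos α / cos α' = 254.2800·cos 24.553°/cos 25.05819° = 255.318364
action lengths: √(r_a1²−r_b1²) = 60.671390, √(r_a2²−r_b2²) = 64.738288
base pitch p_b = π·m·cos α = 11.178623
CR = (60.671390 + 64.738288 − 255.318364·sin 25.05819°)/11.178623 = 1.545138
contact ratio ≈ 1.5451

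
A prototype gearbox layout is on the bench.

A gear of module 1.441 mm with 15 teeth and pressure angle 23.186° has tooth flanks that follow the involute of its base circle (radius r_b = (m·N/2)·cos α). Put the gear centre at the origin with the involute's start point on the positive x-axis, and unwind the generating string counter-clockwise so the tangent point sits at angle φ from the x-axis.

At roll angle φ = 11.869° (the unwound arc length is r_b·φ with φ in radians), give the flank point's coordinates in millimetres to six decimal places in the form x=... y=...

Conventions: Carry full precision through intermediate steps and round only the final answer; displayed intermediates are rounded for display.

x=10.145473 y=0.029312

recognized (one wheel, involute flank): single-mesh tooth geometry, m = 1.441, N = 15
pitch radius r_p = m·N/2 = 1.441·15/2 = 10.807500
base radius r_b = r_p·cos α = 10.807500·cos 23.186° = 9.934595
roll angle φ = 11.869° = 0.20715313 rad
x = r_b·(cos φ + φ·sin φ) = 10.145473
y = r_b·(sin φ − φ·cos φ) = 0.029312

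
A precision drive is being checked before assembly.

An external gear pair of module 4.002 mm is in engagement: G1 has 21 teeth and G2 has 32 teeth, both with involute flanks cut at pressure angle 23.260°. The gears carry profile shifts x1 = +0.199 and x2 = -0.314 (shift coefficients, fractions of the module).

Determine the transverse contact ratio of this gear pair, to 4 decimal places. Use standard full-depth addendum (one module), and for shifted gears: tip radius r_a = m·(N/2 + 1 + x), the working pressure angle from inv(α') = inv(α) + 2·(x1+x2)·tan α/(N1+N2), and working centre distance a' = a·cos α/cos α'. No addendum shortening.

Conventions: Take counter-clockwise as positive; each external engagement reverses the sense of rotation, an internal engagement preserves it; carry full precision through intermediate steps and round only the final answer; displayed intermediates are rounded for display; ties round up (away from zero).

recognized (one external pair, fixed centres): single-mesh tooth geometry, m = 4.002, N1 = 21, N2 = 32
base radii: r_b1 = 38.605630, r_b2 = 58.827626
tip radii: r_a1 = 46.819398, r_a2 = 66.777372
inv(α') = inv(23.260°) + 2·(+0.199-0.314)·tan α/(21+32) = 0.02201174  ⇒  α' = 22.66471°
a' = a·cos α / cos α' = 106.0530·cos 23.260°/cos 22.66471° = 105.587163
action lengths: √(r_a1²−r_b1²) = 26.488892, √(r_a2²−r_b2²) = 31.599490
base pitch p_b = π·m·cos α = 11.550777
CR = (26.488892 + 31.599490 − 105.587163·sin 22.66471°)/11.550777 = 1.506536
contact ratio ≈ 1.5065

1.5065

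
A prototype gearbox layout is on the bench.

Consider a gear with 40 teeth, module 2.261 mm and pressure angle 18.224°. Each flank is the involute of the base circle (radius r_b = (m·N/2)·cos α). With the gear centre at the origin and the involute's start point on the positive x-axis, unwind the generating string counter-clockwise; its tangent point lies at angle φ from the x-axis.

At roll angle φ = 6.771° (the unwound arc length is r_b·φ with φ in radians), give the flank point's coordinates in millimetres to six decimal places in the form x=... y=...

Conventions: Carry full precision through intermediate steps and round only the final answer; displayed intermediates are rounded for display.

single-mesh involute tooth geometry (40T wheel at module 2.261)
pitch radius r_p = m·N/2 = 2.261·40/2 = 45.220000
base radius r_b = r_p·cos α = 45.220000·cos 18.224° = 42.951816
roll angle φ = 6.771° = 0.11817624 rad
x = r_b·(cos φ + φ·sin φ) = 43.250694
y = r_b·(sin φ − φ·cos φ) = 0.023596

x=43.250694 y=0.023596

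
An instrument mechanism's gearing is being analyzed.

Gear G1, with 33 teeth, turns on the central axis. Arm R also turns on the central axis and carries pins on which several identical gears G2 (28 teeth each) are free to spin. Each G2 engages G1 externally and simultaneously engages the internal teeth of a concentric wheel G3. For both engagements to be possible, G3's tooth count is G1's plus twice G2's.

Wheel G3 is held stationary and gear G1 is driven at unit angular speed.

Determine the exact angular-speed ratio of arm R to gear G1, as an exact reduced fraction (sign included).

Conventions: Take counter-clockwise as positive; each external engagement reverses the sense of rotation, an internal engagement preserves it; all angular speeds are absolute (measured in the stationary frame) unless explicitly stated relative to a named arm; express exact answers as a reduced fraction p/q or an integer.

33/122

class = planetary set [G3 = 33+2·28 = 89; Willis about the carrier]
ring teeth: 33 + 2·28 = 89
33(ω_sun−ω_arm) = −89(ω_ring−ω_arm),  ω_ring = 0, ω_sun = 1
33(1−ω_arm) = −89(0−ω_arm)  ⇒  122·ω_arm = 33  ⇒  ω_arm = 33/122
ω_out/ω_in = 33/122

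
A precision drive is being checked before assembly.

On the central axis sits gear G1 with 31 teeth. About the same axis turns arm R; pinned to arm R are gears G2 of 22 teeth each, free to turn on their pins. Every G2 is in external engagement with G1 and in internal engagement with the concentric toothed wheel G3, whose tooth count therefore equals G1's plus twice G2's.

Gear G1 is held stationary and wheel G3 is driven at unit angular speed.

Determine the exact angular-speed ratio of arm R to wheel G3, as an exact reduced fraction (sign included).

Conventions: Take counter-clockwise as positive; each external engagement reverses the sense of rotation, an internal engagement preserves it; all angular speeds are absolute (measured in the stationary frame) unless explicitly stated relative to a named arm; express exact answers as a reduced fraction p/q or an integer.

topology: planetary set — G1 31T / G2 22T / G3 75T, arm = carrier (Willis)
ring teeth: 31 + 2·22 = 75
31(ω_sun−ω_arm) = −75(ω_ring−ω_arm),  ω_sun = 0, ω_ring = 1
31(0−ω_arm) = −75(1−ω_arm)  ⇒  106·ω_arm = 75  ⇒  ω_arm = 75/106
ω_out/ω_in = 75/106

75/106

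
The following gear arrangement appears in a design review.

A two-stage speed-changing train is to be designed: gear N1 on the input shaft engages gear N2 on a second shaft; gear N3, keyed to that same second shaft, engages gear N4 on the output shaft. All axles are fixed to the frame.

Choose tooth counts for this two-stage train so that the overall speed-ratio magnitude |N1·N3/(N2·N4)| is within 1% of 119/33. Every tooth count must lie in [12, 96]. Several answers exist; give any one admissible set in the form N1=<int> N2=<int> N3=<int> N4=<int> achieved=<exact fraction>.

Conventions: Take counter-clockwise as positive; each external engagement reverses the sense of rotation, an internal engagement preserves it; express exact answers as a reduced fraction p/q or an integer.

2-stage fixed-axis compound train for ratio 119/33
target = 119/33 in lowest terms: an exact hit needs N1·N3 = k·119 and N2·N4 = k·33 for one integer k, every count in [12, 96]; additionally prefer no 1:1 stage (N1 ≠ N2, N3 ≠ N4)
k = 1…7: no 1:1-free in-range split of k·119 and k·33 into factor pairs; take k = 8
k = 8: N1·N3 = 952 = 14·68, N2·N4 = 264 = 12·22
achieved = 14·68/(12·22) = 119/33; |achieved − target| = 0 ≤ 119/3300 ✓

N1=14 N2=12 N3=68 N4=22 achieved=119/33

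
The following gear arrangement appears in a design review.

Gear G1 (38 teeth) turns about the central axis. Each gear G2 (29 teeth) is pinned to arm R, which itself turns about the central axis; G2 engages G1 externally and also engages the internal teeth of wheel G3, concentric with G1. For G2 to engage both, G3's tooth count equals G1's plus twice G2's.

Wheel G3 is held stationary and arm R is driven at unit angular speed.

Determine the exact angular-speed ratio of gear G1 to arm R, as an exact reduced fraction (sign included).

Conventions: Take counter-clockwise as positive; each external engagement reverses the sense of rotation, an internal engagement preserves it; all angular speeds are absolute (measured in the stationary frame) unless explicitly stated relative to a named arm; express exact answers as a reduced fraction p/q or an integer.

class = planetary set [G3 = 38+2·29 = 96; Willis about the carrier]
ring teeth: 38 + 2·29 = 96
38(ω_sun−ω_arm) = −96(ω_ring−ω_arm),  ω_ring = 0, ω_arm = 1
ω_sun = 1 − (96/38)(0−1) = 67/19
ω_out/ω_in = 67/19

67/19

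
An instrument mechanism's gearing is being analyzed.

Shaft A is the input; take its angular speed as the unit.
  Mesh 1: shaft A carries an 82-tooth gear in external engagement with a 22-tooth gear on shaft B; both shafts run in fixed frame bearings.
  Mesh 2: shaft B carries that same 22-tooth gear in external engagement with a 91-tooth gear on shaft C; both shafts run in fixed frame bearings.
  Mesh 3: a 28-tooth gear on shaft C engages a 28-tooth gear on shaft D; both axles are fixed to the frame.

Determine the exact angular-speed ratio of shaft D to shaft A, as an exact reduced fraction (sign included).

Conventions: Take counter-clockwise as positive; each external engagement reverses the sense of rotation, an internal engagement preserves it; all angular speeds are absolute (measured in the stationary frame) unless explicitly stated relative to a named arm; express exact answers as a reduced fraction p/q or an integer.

class = fixed-axis compound train [3 meshes; 3 ratios multiply, 3 sense flips]
mesh 1 [82T→22T]: running ratio 41/11, sense −
mesh 2 [22T→91T]: running ratio 82/91, sense +
mesh 3 [28T→28T]: running ratio 82/91, sense −
ω_out/ω_in = -82/91

-82/91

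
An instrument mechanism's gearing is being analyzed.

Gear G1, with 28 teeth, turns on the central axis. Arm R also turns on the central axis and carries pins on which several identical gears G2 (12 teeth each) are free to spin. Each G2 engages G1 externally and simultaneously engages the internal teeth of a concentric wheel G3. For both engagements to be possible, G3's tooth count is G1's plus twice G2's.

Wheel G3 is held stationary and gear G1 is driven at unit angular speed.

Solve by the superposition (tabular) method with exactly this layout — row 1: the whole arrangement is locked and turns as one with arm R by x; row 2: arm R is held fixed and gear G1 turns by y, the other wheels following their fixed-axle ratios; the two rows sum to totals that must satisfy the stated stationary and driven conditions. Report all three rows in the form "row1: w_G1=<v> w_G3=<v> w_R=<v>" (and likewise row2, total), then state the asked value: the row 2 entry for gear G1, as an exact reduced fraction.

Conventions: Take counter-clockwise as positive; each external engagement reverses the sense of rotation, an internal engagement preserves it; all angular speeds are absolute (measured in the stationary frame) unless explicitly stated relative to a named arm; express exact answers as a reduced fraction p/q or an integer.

topology: planetary set — G1 28T / G2 12T / G3 52T, arm = carrier (Willis)
row 1 (train locked, turned with arm): all members turn x
row 2 — arm fixed, fixed-axis ratios: sun y, ring −(28/52)·y, arm 0
boundary: total ω_ring = x − (28/52)·y = 0 and total ω_sun = x + y = 1  ⇒  y = 13/20, x = 7/20
row 2 ring = −(28/52)·13/20 = -7/20
totals (row 1 + row 2): sun 7/20 + 13/20 = 1, ring 7/20 + (-7/20) = 0, arm 7/20 + 0 = 7/20
asked cell (row2, sun) = 13/20

row1: w_G1=7/20 w_G3=7/20 w_R=7/20
row2: w_G1=13/20 w_G3=-7/20 w_R=0
total: w_G1=1 w_G3=0 w_R=7/20
asked value: 13/20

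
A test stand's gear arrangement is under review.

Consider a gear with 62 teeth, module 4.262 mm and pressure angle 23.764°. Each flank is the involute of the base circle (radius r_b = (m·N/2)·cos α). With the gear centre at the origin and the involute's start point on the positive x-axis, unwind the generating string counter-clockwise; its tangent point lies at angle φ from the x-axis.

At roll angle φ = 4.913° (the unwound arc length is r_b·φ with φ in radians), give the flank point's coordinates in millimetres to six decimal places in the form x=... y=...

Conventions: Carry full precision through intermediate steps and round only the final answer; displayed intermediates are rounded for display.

single-mesh involute tooth geometry (62T wheel at module 4.262)
pitch radius r_p = m·N/2 = 4.262·62/2 = 132.122000
base radius r_b = r_p·cos α = 132.122000·cos 23.764° = 120.919778
roll angle φ = 4.913° = 0.08574803 rad
x = r_b·(cos φ + φ·sin φ) = 121.363506
y = r_b·(sin φ − φ·cos φ) = 0.025394

x=121.363506 y=0.025394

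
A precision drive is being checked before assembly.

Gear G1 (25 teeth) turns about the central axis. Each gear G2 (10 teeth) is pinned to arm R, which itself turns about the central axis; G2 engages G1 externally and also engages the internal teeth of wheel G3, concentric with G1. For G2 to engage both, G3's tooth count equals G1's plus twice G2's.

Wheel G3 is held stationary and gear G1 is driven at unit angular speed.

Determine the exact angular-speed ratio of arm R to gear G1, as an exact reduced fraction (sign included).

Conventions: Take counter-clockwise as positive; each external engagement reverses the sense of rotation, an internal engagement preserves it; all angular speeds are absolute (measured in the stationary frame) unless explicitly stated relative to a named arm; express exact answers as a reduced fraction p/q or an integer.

5/14

recognized (axles ride arm R): planetary set, 25/10/45 teeth
ring teeth: 25 + 2·10 = 45
25(ω_sun−ω_arm) = −45(ω_ring−ω_arm),  ω_ring = 0, ω_sun = 1
25(1−ω_arm) = −45(0−ω_arm)  ⇒  70·ω_arm = 25  ⇒  ω_arm = 5/14
ω_out/ω_in = 5/14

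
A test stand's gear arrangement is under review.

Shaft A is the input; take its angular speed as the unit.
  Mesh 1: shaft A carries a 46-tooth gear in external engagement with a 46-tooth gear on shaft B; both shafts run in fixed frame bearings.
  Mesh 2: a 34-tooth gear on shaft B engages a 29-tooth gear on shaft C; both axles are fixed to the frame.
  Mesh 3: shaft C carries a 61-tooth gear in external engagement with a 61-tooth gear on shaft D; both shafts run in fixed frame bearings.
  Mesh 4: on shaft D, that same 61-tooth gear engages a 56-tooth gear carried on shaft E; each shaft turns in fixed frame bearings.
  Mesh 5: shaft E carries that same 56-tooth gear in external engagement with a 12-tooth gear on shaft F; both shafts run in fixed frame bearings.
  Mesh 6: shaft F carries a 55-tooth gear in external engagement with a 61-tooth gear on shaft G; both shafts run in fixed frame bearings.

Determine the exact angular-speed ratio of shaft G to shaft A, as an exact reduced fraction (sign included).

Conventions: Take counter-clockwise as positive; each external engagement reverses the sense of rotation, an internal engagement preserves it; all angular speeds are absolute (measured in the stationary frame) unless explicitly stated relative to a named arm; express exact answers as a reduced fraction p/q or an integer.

class = fixed-axis compound train [6 meshes; 6 ratios multiply, 6 sense flips]
mesh 1 [46T→46T]: running ratio 1, sense −
mesh 2 [34T→29T]: running ratio 34/29, sense +
mesh 3 [61T→61T]: running ratio 34/29, sense −
mesh 4 [61T→56T]: running ratio 1037/812, sense +
mesh 5 [56T→12T]: running ratio 1037/174, sense −
mesh 6 [55T→61T]: running ratio 935/174, sense +
ω_out/ω_in = 935/174

935/174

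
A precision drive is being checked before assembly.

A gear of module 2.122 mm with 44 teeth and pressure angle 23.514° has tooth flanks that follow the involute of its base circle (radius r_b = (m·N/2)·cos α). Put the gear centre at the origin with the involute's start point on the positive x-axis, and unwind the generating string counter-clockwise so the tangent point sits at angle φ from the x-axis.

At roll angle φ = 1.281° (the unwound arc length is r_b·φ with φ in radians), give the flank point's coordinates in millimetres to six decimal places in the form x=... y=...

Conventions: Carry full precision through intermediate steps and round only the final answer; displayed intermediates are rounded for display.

single-mesh involute tooth geometry (44T wheel at module 2.122)
pitch radius r_p = m·N/2 = 2.122·44/2 = 46.684000
base radius r_b = r_p·cos α = 46.684000·cos 23.514° = 42.807483
roll angle φ = 1.281° = 0.02235767 rad
x = r_b·(cos φ + φ·sin φ) = 42.818180
y = r_b·(sin φ − φ·cos φ) = 0.000159

x=42.818180 y=0.000159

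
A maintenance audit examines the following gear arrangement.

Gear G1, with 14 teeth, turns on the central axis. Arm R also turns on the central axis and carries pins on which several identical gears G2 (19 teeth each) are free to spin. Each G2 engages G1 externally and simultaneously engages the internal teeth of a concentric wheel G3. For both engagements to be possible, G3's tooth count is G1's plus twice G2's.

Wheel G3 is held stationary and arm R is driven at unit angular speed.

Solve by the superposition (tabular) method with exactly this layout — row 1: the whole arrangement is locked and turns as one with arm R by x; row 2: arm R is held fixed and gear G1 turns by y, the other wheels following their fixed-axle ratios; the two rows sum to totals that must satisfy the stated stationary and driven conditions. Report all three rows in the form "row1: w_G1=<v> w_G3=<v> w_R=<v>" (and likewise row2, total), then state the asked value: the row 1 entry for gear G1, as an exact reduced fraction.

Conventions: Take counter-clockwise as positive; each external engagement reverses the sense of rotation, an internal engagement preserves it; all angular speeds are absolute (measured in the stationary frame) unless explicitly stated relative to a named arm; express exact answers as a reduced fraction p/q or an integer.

recognized (axles ride arm R): planetary set, 14/19/52 teeth
row 1 — lock + rotate with arm: ω_sun = ω_ring = ω_arm = x
row 2 — arm fixed, fixed-axis ratios: sun y, ring −(14/52)·y, arm 0
boundary: total ω_ring = x − (14/52)·y = 0 and total ω_arm = x = 1  ⇒  y = 26/7, x = 1
row 2 ring = −(14/52)·26/7 = -1
totals (row 1 + row 2): sun 1 + 26/7 = 33/7, ring 1 + (-1) = 0, arm 1 + 0 = 1
asked cell (row1, sun) = 1

row1: w_G1=1 w_G3=1 w_R=1
row2: w_G1=26/7 w_G3=-1 w_R=0
total: w_G1=33/7 w_G3=0 w_R=1
asked value: 1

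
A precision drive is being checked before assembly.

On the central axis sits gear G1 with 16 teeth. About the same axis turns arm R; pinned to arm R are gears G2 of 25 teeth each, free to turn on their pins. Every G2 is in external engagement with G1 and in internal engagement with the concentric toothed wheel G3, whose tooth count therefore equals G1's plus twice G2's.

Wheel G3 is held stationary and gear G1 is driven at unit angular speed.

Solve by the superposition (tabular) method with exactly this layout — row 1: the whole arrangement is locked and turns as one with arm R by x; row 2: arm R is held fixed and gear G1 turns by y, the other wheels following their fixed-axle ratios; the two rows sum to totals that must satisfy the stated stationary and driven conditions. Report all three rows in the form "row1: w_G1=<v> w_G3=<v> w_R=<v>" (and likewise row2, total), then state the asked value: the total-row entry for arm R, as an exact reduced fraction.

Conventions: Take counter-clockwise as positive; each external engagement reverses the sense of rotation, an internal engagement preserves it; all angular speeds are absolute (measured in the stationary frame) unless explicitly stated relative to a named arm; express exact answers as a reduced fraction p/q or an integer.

row1: w_G1=8/41 w_G3=8/41 w_R=8/41
row2: w_G1=33/41 w_G3=-8/41 w_R=0
total: w_G1=1 w_G3=0 w_R=8/41
asked value: 8/41

class = planetary set [G3 = 16+2·25 = 66; Willis about the carrier]
row 1 (train locked, turned with arm): all members turn x
superposition row 2 [arm held]: sun y, ring −(16/66)·y, arm 0
boundary: total ω_ring = x − (16/66)·y = 0 and total ω_sun = x + y = 1  ⇒  y = 33/41, x = 8/41
row 2 ring = −(16/66)·33/41 = -8/41
totals (row 1 + row 2): sun 8/41 + 33/41 = 1, ring 8/41 + (-8/41) = 0, arm 8/41 + 0 = 8/41
asked cell (total, arm) = 8/41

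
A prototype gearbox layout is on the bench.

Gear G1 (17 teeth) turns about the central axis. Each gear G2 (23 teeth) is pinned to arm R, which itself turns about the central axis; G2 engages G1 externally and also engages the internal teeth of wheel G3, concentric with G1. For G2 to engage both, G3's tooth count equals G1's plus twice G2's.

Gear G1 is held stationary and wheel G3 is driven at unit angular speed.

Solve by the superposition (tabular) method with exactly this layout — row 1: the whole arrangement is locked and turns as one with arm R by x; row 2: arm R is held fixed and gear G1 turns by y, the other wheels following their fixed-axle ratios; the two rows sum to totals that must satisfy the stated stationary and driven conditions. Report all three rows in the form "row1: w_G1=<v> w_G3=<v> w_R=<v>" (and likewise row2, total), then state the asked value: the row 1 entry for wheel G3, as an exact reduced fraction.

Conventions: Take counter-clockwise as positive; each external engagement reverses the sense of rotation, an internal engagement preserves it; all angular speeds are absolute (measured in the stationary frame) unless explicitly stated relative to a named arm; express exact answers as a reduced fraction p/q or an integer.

row1: w_G1=63/80 w_G3=63/80 w_R=63/80
row2: w_G1=-63/80 w_G3=17/80 w_R=0
total: w_G1=0 w_G3=1 w_R=63/80
asked value: 63/80

topology: planetary set — G1 17T / G2 23T / G3 63T, arm = carrier (Willis)
row 1 (train locked, turned with arm): all members turn x
superposition row 2 [arm held]: sun y, ring −(17/63)·y, arm 0
boundary: total ω_sun = x + y = 0 and total ω_ring = x − (17/63)·y = 1  ⇒  y = -63/80, x = 63/80
row 2 ring = −(17/63)·(-63/80) = 17/80
totals (row 1 + row 2): sun 63/80 + (-63/80) = 0, ring 63/80 + 17/80 = 1, arm 63/80 + 0 = 63/80
asked cell (row1, ring) = 63/80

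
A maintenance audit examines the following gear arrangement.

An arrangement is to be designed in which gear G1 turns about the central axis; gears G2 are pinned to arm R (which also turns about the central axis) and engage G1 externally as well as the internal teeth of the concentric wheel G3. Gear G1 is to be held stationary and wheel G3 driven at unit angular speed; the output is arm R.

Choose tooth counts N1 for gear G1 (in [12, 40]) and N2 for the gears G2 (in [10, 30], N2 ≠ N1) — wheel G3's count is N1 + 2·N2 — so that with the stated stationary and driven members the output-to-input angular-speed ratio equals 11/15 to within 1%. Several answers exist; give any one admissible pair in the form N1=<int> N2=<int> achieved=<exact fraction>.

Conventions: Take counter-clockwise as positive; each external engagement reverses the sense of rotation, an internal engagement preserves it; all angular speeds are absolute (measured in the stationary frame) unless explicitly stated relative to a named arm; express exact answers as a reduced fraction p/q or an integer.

design class (target 11/15): planetary set
Willis with ω_sun = 0: ω_arm/ω_ring = N3/(N1+N3); set equal to 11/15  ⇒  N3/N1 = (11/15)/(1 − 11/15) = 11/4
N3 = N1 + 2·N2  ⇒  N2/N1 = (N3/N1 − 1)/2 = (11/4 − 1)/2 = 7/8
smallest multiple with N1 ≥ 12 and N2 ≥ 10: k = 2  ⇒  N1 = 2·8 = 16, N2 = 2·7 = 14 (N1 ≤ 40, N2 ≤ 30, N2 ≠ N1 ✓), N3 = 16 + 2·14 = 44
check: N3/(N1+N3) with N1 = 16, N3 = 44 gives 11/15; |achieved − target| = 0 ≤ 11/1500 ✓

N1=16 N2=14 achieved=11/15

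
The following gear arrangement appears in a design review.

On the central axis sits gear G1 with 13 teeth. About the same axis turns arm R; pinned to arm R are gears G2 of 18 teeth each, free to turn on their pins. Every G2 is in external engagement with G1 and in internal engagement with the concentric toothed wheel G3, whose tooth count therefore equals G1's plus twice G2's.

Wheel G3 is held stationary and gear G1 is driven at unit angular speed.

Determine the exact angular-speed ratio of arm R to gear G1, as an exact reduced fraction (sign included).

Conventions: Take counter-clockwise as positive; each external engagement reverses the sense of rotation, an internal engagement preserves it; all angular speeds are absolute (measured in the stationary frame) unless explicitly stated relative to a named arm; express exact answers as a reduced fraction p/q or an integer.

class = planetary set [G3 = 13+2·18 = 49; Willis about the carrier]
ring teeth: 13 + 2·18 = 49
13(ω_sun−ω_arm) = −49(ω_ring−ω_arm),  ω_ring = 0, ω_sun = 1
13(1−ω_arm) = −49(0−ω_arm)  ⇒  62·ω_arm = 13  ⇒  ω_arm = 13/62
ω_out/ω_in = 13/62

13/62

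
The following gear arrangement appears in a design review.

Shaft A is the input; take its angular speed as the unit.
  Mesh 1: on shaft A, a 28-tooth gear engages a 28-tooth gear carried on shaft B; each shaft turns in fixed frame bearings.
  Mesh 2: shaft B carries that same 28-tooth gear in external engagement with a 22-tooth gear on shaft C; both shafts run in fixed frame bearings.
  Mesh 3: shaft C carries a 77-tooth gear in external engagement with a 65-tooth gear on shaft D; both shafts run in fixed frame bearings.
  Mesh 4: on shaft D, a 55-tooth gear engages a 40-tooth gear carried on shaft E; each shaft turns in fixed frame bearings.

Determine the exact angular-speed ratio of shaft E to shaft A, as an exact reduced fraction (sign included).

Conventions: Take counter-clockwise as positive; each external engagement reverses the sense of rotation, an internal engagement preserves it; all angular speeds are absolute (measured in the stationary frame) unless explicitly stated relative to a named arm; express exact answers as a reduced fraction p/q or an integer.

class = fixed-axis compound train [4 meshes; 4 ratios multiply, 4 sense flips]
mesh 1 [28T→28T]: running ratio 1, sense −
mesh 2 [28T→22T]: running ratio 14/11, sense +
mesh 3 [77T→65T]: running ratio 98/65, sense −
mesh 4 [55T→40T]: running ratio 539/260, sense +
ω_out/ω_in = 539/260

539/260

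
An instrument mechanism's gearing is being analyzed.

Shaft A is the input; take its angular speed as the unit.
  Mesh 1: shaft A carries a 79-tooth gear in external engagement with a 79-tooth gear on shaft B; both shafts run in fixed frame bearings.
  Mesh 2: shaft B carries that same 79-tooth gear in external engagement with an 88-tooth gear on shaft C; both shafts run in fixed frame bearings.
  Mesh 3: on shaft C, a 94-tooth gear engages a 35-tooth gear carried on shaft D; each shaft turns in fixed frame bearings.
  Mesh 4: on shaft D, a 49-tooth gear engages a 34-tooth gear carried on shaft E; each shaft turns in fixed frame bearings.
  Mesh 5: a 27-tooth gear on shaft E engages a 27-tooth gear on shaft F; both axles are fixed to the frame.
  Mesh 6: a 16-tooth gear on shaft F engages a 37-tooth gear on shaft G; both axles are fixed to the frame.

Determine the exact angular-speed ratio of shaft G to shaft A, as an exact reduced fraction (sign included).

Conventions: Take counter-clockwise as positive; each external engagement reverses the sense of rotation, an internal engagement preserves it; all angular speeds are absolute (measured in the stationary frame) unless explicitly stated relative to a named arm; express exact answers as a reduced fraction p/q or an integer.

class = fixed-axis compound train [6 meshes; 6 ratios multiply, 6 sense flips]
mesh 1 [79T→79T]: running ratio 1, sense −
mesh 2 [79T→88T]: running ratio 79/88, sense +
mesh 3 [94T→35T]: running ratio 3713/1540, sense −
mesh 4 [49T→34T]: running ratio 25991/7480, sense +
mesh 5 [27T→27T]: running ratio 25991/7480, sense −
mesh 6 [16T→37T]: running ratio 51982/34595, sense +
ω_out/ω_in = 51982/34595

51982/34595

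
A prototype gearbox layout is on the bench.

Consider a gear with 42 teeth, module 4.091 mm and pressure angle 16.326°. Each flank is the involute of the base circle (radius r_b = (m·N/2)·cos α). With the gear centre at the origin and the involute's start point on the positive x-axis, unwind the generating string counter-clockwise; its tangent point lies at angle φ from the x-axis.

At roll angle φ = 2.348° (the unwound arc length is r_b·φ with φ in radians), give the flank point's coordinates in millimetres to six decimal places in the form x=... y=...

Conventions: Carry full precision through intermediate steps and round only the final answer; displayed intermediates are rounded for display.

recognized (one wheel, involute flank): single-mesh tooth geometry, m = 4.091, N = 42
pitch radius r_p = m·N/2 = 4.091·42/2 = 85.911000
base radius r_b = r_p·cos α = 85.911000·cos 16.326° = 82.446882
roll angle φ = 2.348° = 0.04098033 rad
x = r_b·(cos φ + φ·sin φ) = 82.516083
y = r_b·(sin φ − φ·cos φ) = 0.001891

x=82.516083 y=0.001891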